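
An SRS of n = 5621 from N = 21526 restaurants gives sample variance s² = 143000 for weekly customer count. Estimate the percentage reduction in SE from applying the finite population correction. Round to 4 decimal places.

f = n/N = 5621/21526 = 0.26112608.
SE_no-fpc = √(s²/n) = 5.0438391; SE_fpc = √((1−f)s²/n) = 4.3355719.
Ratio = √(1−f) = 0.85957776. Reduction = 100·(1 − 0.85957776) = 14.0422%.

14.0422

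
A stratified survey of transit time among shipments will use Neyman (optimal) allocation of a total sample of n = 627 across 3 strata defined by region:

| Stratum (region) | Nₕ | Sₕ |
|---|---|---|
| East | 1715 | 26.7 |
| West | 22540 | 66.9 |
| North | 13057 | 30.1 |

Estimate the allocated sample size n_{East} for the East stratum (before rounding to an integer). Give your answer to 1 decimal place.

Neyman allocation: nₕ = n·NₕSₕ / Σⱼ NⱼSⱼ.
Σ NⱼSⱼ = 1715·26.7 + 22540·66.9 + 13057·30.1 = 1.9467322 × 10^6.
n_{East} = 627·1715·26.7 / (1.9467322 × 10^6) = 14.7.

14.7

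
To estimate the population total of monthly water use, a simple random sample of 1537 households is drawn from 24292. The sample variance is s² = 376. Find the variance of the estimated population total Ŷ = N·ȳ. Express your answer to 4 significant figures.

Var(Ŷ) = N²·Var(ȳ) = N²·(1 − n/N)·s²/n.
f = 1537/24292 = 0.06327186; Var(ȳ) = 0.93672814·376/1537 = 0.22915405.
Var(Ŷ) = 24292² · 0.22915405 = 1.3522409 × 10^8.

1.352 × 10^8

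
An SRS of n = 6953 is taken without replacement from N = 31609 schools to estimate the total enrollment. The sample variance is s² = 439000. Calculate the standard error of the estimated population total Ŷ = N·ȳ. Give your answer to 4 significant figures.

221800

Var(Ŷ) = N²·Var(ȳ) = N²·(1 − n/N)·s²/n.
f = 6953/31609 = 0.21996900; Var(ȳ) = 0.78003100·439000/6953 = 49.249764.
Var(Ŷ) = 31609² · 49.249764 = 4.9206862 × 10^10.
SE(Ŷ) = √(4.9206862 × 10^10) = 221800.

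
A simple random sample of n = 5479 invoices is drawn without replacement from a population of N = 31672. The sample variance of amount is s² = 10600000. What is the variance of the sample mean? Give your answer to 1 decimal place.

Under SRS without replacement, Var(ȳ) = (1 − f)·s²/n with f = n/N = 5479/31672 = 0.17299192.
Var(ȳ) = (1 − 0.17299192)·10600000/5479 = 0.82700808·1934.6596 = 1599.9791.

1600.0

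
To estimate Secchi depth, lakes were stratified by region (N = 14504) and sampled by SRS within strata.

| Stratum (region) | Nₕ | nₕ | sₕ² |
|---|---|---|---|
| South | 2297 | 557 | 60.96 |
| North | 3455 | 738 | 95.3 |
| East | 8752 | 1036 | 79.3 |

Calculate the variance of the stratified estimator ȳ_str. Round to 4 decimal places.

Var(ȳ_str) = Σₕ Wₕ²(1 − fₕ)sₕ²/nₕ with Wₕ = Nₕ/N, N = 14504.
South: Wₕ = 0.15837010; term = 0.15837010²·(1 − 0.24249020)·60.96/557 = 0.0020793348.
North: Wₕ = 0.23821015; term = 0.23821015²·(1 − 0.21360347)·95.3/738 = 0.0057623369.
East: Wₕ = 0.60341975; term = 0.60341975²·(1 − 0.11837294)·79.3/1036 = 0.024571823.
Sum = 0.032413495.

0.0324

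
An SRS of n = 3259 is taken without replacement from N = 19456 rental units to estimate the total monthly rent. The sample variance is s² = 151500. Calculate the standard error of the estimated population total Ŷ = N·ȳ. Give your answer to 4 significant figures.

Var(Ŷ) = N²·Var(ȳ) = N²·(1 − n/N)·s²/n.
f = 3259/19456 = 0.16750617; Var(ȳ) = 0.83249383·151500/3259 = 38.699851.
Var(Ŷ) = 19456² · 38.699851 = 1.4649284 × 10^10.
SE(Ŷ) = √(1.4649284 × 10^10) = 121000.

121000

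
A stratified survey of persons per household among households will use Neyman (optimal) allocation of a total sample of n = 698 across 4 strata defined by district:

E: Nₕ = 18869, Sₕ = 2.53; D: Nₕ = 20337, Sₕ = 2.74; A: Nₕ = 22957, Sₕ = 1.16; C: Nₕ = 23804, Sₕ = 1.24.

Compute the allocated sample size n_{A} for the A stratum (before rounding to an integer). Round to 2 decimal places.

Neyman allocation: nₕ = n·NₕSₕ / Σⱼ NⱼSⱼ.
Σ NⱼSⱼ = 18869·2.53 + 20337·2.74 + 22957·1.16 + 23804·1.24 = 159609.03.
n_{A} = 698·22957·1.16 / 159609.03 = 116.46.

116.46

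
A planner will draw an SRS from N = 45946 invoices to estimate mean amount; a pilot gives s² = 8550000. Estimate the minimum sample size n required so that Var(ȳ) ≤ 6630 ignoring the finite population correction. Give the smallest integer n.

Without fpc, n₀ = s²/D = 8550000/6630 = 1289.5928.
Rounding up, n = 1290.

1290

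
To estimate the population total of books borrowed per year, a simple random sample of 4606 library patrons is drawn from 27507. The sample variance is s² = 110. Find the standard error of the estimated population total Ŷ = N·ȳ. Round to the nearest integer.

3879

Var(Ŷ) = N²·Var(ȳ) = N²·(1 − n/N)·s²/n.
f = 4606/27507 = 0.16744829; Var(ȳ) = 0.83255171·110/4606 = 0.019882911.
Var(Ŷ) = 27507² · 0.019882911 = 1.5044107 × 10^7.
SE(Ŷ) = √(1.5044107 × 10^7) = 3879.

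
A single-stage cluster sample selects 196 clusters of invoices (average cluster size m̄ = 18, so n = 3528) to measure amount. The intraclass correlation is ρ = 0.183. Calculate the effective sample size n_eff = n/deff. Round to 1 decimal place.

deff = 1 + (18 − 1)·0.183 = 1 + 3.111 = 4.111.
n_eff = 3528 / 4.111 = 858.2.

858.2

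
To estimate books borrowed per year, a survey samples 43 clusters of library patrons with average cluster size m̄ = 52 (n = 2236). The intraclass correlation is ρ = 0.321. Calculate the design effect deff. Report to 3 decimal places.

deff = 1 + (52 − 1)·0.321 = 1 + 16.371 = 17.371.

17.371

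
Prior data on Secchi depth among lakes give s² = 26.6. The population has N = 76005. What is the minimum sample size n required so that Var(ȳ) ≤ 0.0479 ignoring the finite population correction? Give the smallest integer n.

Without fpc, n₀ = s²/D = 26.6/0.0479 = 555.3236.
Rounding up, n = 556.

556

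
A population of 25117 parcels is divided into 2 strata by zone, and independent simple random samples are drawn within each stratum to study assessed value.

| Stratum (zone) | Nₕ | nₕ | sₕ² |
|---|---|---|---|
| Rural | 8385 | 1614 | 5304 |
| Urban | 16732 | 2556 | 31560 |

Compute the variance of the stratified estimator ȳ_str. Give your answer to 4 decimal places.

Var(ȳ_str) = Σₕ Wₕ²(1 − fₕ)sₕ²/nₕ with Wₕ = Nₕ/N, N = 25117.
Rural: Wₕ = 0.33383764; term = 0.33383764²·(1 − 0.19248658)·5304/1614 = 0.29574699.
Urban: Wₕ = 0.66616236; term = 0.66616236²·(1 − 0.15276118)·31560/2556 = 4.6423959.
Sum = 4.9381429.

4.9381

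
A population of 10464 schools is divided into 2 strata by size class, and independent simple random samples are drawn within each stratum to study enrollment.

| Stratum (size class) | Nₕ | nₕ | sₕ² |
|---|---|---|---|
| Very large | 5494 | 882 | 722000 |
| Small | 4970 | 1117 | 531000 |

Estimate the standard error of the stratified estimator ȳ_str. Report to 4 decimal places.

16.5097

Var(ȳ_str) = Σₕ Wₕ²(1 − fₕ)sₕ²/nₕ with Wₕ = Nₕ/N, N = 10464.
Very large: Wₕ = 0.52503823; term = 0.52503823²·(1 − 0.16053877)·722000/882 = 189.43102.
Small: Wₕ = 0.47496177; term = 0.47496177²·(1 − 0.22474849)·531000/1117 = 83.138328.
Sum = 272.56935.
SE = √(272.56935) = 16.5097.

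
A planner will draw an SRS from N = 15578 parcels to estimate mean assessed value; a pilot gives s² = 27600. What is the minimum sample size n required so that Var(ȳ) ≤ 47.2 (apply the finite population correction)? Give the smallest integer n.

564

Without fpc, n₀ = s²/D = 27600/47.2 = 584.7458.
With fpc, (1 − n/N)·s²/n ≤ D requires n ≥ n₀/(1 + n₀/N) = 584.7458/(1 + 584.7458/15578) = 563.5905.
Rounding up, n = 564.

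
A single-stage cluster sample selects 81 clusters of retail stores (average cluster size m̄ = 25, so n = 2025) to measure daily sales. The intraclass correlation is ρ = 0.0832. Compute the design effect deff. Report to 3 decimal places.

2.997

deff = 1 + (25 − 1)·0.0832 = 1 + 1.9968 = 2.9968.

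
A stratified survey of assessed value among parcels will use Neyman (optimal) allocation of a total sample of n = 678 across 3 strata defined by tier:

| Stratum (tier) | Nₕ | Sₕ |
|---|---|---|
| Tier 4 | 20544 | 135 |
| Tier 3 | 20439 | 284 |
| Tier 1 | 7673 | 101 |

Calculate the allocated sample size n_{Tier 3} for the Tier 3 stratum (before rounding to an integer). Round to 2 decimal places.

420.78

Neyman allocation: nₕ = n·NₕSₕ / Σⱼ NⱼSⱼ.
Σ NⱼSⱼ = 20544·135 + 20439·284 + 7673·101 = 9.353089 × 10^6.
n_{Tier 3} = 678·20439·284 / (9.353089 × 10^6) = 420.78.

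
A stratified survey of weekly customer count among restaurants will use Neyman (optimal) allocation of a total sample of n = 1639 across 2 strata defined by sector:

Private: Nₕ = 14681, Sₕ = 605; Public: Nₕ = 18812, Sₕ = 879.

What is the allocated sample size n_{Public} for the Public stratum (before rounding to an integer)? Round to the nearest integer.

1066

Neyman allocation: nₕ = n·NₕSₕ / Σⱼ NⱼSⱼ.
Σ NⱼSⱼ = 14681·605 + 18812·879 = 2.5417753 × 10^7.
n_{Public} = 1639·18812·879 / (2.5417753 × 10^7) = 1066.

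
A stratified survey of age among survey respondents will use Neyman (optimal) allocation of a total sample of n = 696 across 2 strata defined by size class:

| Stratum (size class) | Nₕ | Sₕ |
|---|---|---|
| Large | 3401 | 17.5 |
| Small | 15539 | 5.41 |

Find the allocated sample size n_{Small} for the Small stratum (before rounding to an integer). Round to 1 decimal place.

407.5

Neyman allocation: nₕ = n·NₕSₕ / Σⱼ NⱼSⱼ.
Σ NⱼSⱼ = 3401·17.5 + 15539·5.41 = 143583.49.
n_{Small} = 696·15539·5.41 / 143583.49 = 407.5.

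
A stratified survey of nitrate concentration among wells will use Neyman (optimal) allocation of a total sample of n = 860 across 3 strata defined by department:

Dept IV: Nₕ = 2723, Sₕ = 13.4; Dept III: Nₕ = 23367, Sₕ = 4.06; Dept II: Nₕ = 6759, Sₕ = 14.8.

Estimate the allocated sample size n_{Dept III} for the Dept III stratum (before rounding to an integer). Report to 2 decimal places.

Neyman allocation: nₕ = n·NₕSₕ / Σⱼ NⱼSⱼ.
Σ NⱼSⱼ = 2723·13.4 + 23367·4.06 + 6759·14.8 = 231391.42.
n_{Dept III} = 860·23367·4.06 / 231391.42 = 352.60.

352.60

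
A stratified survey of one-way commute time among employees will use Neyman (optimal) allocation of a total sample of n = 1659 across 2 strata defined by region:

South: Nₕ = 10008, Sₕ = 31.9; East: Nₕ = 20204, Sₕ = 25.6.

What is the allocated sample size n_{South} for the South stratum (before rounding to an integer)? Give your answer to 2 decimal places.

Neyman allocation: nₕ = n·NₕSₕ / Σⱼ NⱼSⱼ.
Σ NⱼSⱼ = 10008·31.9 + 20204·25.6 = 836477.6.
n_{South} = 1659·10008·31.9 / 836477.6 = 633.18.

633.18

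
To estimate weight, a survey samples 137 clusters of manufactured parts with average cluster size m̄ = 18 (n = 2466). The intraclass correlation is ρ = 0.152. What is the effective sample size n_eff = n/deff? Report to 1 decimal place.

deff = 1 + (18 − 1)·0.152 = 1 + 2.584 = 3.584.
n_eff = 2466 / 3.584 = 688.1.

688.1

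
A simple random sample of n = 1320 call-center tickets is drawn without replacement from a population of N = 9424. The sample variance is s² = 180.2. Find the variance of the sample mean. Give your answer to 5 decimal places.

0.11739

Under SRS without replacement, Var(ȳ) = (1 − f)·s²/n with f = n/N = 1320/9424 = 0.14006791.
Var(ȳ) = (1 − 0.14006791)·180.2/1320 = 0.85993209·0.13651515 = 0.11739376.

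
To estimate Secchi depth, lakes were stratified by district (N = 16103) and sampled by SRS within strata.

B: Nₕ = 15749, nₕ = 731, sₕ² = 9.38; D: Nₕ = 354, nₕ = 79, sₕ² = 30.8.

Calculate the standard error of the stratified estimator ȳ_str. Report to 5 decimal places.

Var(ȳ_str) = Σₕ Wₕ²(1 − fₕ)sₕ²/nₕ with Wₕ = Nₕ/N, N = 16103.
B: Wₕ = 0.97801652; term = 0.97801652²·(1 − 0.04641565)·9.38/731 = 0.011704071.
D: Wₕ = 0.02198348; term = 0.02198348²·(1 − 0.22316384)·30.8/79 = 1.4636795 × 10^-4.
Sum = 0.011850439.
SE = √(0.011850439) = 0.10886.

0.10886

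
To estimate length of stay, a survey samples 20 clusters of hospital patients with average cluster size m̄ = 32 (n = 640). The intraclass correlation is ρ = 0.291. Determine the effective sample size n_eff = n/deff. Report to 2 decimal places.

deff = 1 + (32 − 1)·0.291 = 1 + 9.021 = 10.021.
n_eff = 640 / 10.021 = 63.87.

63.87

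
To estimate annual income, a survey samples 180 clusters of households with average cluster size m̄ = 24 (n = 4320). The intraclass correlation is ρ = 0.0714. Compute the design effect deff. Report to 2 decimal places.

2.64

deff = 1 + (24 − 1)·0.0714 = 1 + 1.6422 = 2.6422.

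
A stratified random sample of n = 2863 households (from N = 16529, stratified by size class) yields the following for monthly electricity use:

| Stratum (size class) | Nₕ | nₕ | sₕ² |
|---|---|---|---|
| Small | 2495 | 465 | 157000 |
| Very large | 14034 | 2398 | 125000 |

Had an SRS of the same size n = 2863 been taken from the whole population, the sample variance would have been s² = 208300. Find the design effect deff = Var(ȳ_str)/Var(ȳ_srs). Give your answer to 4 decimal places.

0.6220

Var(ȳ_str) = Σ Wₕ²(1−fₕ)sₕ²/nₕ with Wₕ = Nₕ/16529:
  Small: (2495/16529)²·(1−465/2495)·157000/465 = 6.2592187
  Very large: (14034/16529)²·(1−2398/14034)·125000/2398 = 31.156801
  → Var(ȳ_str) = 37.41602.
Var(ȳ_srs) = (1 − 2863/16529)·208300/2863 = 60.153757.
deff = 37.41602 / 60.153757 = 0.6220.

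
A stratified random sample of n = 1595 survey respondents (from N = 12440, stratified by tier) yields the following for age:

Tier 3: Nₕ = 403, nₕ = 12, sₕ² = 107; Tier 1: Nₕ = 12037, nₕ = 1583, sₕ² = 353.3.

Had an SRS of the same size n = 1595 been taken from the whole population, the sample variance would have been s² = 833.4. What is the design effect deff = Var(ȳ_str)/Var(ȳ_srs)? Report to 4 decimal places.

0.4183

Var(ȳ_str) = Σ Wₕ²(1−fₕ)sₕ²/nₕ with Wₕ = Nₕ/12440:
  Tier 3: (403/12440)²·(1−12/403)·107/12 = 0.0090791162
  Tier 1: (12037/12440)²·(1−1583/12037)·353.3/1583 = 0.18147747
  → Var(ȳ_str) = 0.19055659.
Var(ȳ_srs) = (1 − 1595/12440)·833.4/1595 = 0.45551427.
deff = 0.19055659 / 0.45551427 = 0.4183.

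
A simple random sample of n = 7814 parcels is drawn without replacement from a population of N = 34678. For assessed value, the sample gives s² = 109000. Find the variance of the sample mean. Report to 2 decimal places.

10.81

Under SRS without replacement, Var(ȳ) = (1 − f)·s²/n with f = n/N = 7814/34678 = 0.22533018.
Var(ȳ) = (1 − 0.22533018)·109000/7814 = 0.77466982·13.949322 = 10.806119.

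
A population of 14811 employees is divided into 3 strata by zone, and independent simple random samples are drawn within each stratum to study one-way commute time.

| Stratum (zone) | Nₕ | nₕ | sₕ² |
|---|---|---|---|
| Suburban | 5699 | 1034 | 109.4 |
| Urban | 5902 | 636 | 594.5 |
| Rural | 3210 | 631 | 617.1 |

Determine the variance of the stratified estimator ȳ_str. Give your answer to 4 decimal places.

Var(ȳ_str) = Σₕ Wₕ²(1 − fₕ)sₕ²/nₕ with Wₕ = Nₕ/N, N = 14811.
Suburban: Wₕ = 0.38478158; term = 0.38478158²·(1 − 0.18143534)·109.4/1034 = 0.012822666.
Urban: Wₕ = 0.39848761; term = 0.39848761²·(1 − 0.10776008)·594.5/636 = 0.132436.
Rural: Wₕ = 0.21673081; term = 0.21673081²·(1 − 0.19657321)·617.1/631 = 0.036907429.
Sum = 0.1821661.

0.1822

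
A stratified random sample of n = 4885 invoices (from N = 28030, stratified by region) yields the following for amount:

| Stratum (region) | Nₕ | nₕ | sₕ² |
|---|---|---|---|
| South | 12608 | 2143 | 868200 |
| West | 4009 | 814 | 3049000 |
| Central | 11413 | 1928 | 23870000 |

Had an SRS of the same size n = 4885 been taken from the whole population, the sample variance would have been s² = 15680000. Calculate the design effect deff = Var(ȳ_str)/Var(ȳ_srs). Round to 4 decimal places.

0.6923

Var(ȳ_str) = Σ Wₕ²(1−fₕ)sₕ²/nₕ with Wₕ = Nₕ/28030:
  South: (12608/28030)²·(1−2143/12608)·868200/2143 = 68.035698
  West: (4009/28030)²·(1−814/4009)·3049000/814 = 61.065194
  Central: (11413/28030)²·(1−1928/11413)·23870000/1928 = 1705.8324
  → Var(ȳ_str) = 1834.9333.
Var(ȳ_srs) = (1 − 4885/28030)·15680000/4885 = 2650.4254.
deff = 1834.9333 / 2650.4254 = 0.6923.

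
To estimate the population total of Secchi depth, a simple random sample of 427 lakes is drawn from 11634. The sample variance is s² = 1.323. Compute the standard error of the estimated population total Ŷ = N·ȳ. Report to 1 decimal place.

635.6

Var(Ŷ) = N²·Var(ȳ) = N²·(1 − n/N)·s²/n.
f = 427/11634 = 0.03670277; Var(ȳ) = 0.96329723·1.323/427 = 0.0029846422.
Var(Ŷ) = 11634² · 0.0029846422 = 403971.19.
SE(Ŷ) = √(403971.19) = 635.6.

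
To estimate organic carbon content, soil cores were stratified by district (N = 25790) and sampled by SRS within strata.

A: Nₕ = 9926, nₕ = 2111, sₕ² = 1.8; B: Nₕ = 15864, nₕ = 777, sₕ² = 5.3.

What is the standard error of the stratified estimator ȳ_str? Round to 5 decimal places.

0.05054

Var(ȳ_str) = Σₕ Wₕ²(1 − fₕ)sₕ²/nₕ with Wₕ = Nₕ/N, N = 25790.
A: Wₕ = 0.38487786; term = 0.38487786²·(1 − 0.21267379)·1.8/2111 = 9.9445432 × 10^-5.
B: Wₕ = 0.61512214; term = 0.61512214²·(1 − 0.04897882)·5.3/777 = 0.0024545267.
Sum = 0.0025539721.
SE = √(0.0025539721) = 0.05054.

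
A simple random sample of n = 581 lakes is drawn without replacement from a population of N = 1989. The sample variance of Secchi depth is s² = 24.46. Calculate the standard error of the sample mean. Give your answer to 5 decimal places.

Under SRS without replacement, Var(ȳ) = (1 − f)·s²/n with f = n/N = 581/1989 = 0.29210659.
Var(ȳ) = (1 − 0.29210659)·24.46/581 = 0.70789341·0.042099828 = 0.029802191.
SE(ȳ) = √(0.029802191) = 0.17263.

0.17263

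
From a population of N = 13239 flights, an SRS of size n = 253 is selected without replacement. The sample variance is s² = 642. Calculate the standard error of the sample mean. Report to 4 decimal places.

1.5777

Under SRS without replacement, Var(ȳ) = (1 − f)·s²/n with f = n/N = 253/13239 = 0.01911020.
Var(ȳ) = (1 − 0.01911020)·642/253 = 0.98088980·2.5375494 = 2.4890563.
SE(ȳ) = √(2.4890563) = 1.5777.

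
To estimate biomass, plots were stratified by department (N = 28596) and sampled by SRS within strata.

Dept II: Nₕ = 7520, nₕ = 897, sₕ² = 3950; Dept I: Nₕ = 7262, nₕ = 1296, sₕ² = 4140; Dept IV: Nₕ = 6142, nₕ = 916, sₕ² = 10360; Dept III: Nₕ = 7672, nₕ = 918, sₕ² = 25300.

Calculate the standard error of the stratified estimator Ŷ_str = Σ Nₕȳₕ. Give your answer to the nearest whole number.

Var(Ŷ_str) = Σₕ Nₕ²(1 − fₕ)sₕ²/nₕ.
Dept II: 7520²·(1 − 897/7520)·3950/897 = 2.193195 × 10^8.
Dept I: 7262²·(1 − 1296/7262)·4140/1296 = 1.383996 × 10^8.
Dept IV: 6142²·(1 − 916/6142)·10360/916 = 3.6303082 × 10^8.
Dept III: 7672²·(1 − 918/7672)·25300/918 = 1.4280634 × 10^9.
Sum = 2.1488133 × 10^9.
SE = √(2.1488133 × 10^9) = 46355.

46355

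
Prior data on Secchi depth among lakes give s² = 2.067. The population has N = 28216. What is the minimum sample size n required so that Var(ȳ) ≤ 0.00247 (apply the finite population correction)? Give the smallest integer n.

Without fpc, n₀ = s²/D = 2.067/0.00247 = 836.8421.
With fpc, (1 − n/N)·s²/n ≤ D requires n ≥ n₀/(1 + n₀/N) = 836.8421/(1 + 836.8421/28216) = 812.7376.
Rounding up, n = 813.

813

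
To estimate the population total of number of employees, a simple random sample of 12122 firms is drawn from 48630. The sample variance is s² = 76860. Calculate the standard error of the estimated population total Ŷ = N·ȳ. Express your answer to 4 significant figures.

Var(Ŷ) = N²·Var(ȳ) = N²·(1 − n/N)·s²/n.
f = 12122/48630 = 0.24927000; Var(ȳ) = 0.75073000·76860/12122 = 4.760032.
Var(Ŷ) = 48630² · 4.760032 = 1.125689 × 10^10.
SE(Ŷ) = √(1.125689 × 10^10) = 106100.

106100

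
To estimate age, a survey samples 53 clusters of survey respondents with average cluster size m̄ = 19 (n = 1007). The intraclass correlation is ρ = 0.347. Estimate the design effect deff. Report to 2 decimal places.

7.25

deff = 1 + (19 − 1)·0.347 = 1 + 6.246 = 7.246.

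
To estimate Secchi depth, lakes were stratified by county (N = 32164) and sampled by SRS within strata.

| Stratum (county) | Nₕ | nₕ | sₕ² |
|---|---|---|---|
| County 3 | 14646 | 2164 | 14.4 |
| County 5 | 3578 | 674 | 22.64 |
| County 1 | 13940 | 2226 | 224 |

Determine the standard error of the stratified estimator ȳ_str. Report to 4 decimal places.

Var(ȳ_str) = Σₕ Wₕ²(1 − fₕ)sₕ²/nₕ with Wₕ = Nₕ/N, N = 32164.
County 3: Wₕ = 0.45535381; term = 0.45535381²·(1 − 0.14775365)·14.4/2164 = 0.0011758944.
County 5: Wₕ = 0.11124238; term = 0.11124238²·(1 − 0.18837339)·22.64/674 = 3.3737536 × 10^-4.
County 1: Wₕ = 0.43340381; term = 0.43340381²·(1 − 0.15968436)·224/2226 = 0.015883666.
Sum = 0.017396936.
SE = √(0.017396936) = 0.1319.

0.1319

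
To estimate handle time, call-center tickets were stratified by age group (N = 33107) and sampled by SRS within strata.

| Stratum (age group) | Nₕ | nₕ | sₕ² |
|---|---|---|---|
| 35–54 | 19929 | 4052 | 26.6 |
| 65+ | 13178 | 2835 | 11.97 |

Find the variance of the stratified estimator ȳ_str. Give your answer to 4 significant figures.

Var(ȳ_str) = Σₕ Wₕ²(1 − fₕ)sₕ²/nₕ with Wₕ = Nₕ/N, N = 33107.
35–54: Wₕ = 0.60195729; term = 0.60195729²·(1 − 0.20332179)·26.6/4052 = 0.0018950754.
65+: Wₕ = 0.39804271; term = 0.39804271²·(1 − 0.21513128)·11.97/2835 = 5.2504612 × 10^-4.
Sum = 0.0024201215.

0.002420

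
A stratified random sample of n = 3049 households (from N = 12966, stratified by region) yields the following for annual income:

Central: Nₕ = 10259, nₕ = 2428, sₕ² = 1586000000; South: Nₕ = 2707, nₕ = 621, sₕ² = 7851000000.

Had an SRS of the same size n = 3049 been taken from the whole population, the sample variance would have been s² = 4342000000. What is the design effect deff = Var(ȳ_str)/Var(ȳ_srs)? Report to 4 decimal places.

Var(ȳ_str) = Σ Wₕ²(1−fₕ)sₕ²/nₕ with Wₕ = Nₕ/12966:
  Central: (10259/12966)²·(1−2428/10259)·1586000000/2428 = 312150.99
  South: (2707/12966)²·(1−621/2707)·7851000000/621 = 424642.93
  → Var(ȳ_str) = 736793.92.
Var(ȳ_srs) = (1 − 3049/12966)·4342000000/3049 = 1.0891976 × 10^6.
deff = 736793.92 / (1.0891976 × 10^6) = 0.6765.

0.6765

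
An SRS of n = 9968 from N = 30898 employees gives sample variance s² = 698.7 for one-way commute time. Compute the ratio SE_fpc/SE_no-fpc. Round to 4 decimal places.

f = n/N = 9968/30898 = 0.32260988.
SE_no-fpc = √(s²/n) = 0.26475328; SE_fpc = √((1−f)s²/n) = 0.21790178.
Ratio = √(1−f) = 0.82303713.

0.8230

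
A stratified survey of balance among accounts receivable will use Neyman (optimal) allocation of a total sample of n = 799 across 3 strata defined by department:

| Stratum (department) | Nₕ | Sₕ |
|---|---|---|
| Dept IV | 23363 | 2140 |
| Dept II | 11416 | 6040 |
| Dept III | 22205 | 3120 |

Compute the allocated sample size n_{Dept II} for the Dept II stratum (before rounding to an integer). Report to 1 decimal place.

Neyman allocation: nₕ = n·NₕSₕ / Σⱼ NⱼSⱼ.
Σ NⱼSⱼ = 23363·2140 + 11416·6040 + 22205·3120 = 1.8822906 × 10^8.
n_{Dept II} = 799·11416·6040 / (1.8822906 × 10^8) = 292.7.

292.7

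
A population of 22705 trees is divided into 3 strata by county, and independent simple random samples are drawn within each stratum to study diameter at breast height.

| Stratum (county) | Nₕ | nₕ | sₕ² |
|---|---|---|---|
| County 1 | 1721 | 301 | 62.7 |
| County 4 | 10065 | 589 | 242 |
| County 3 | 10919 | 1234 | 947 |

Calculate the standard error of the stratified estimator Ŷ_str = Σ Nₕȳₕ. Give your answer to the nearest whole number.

Var(Ŷ_str) = Σₕ Nₕ²(1 − fₕ)sₕ²/nₕ.
County 1: 1721²·(1 − 301/1721)·62.7/301 = 509061.51.
County 4: 10065²·(1 − 589/10065)·242/589 = 3.9186719 × 10^7.
County 3: 10919²·(1 − 1234/10919)·947/1234 = 8.1155379 × 10^7.
Sum = 1.2085116 × 10^8.
SE = √(1.2085116 × 10^8) = 10993.

10993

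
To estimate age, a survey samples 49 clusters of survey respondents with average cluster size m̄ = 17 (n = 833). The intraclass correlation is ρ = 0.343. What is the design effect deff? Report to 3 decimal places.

6.488

deff = 1 + (17 − 1)·0.343 = 1 + 5.488 = 6.488.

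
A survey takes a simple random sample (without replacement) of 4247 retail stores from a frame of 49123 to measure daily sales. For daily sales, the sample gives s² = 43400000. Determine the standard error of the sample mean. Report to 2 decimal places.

96.62

Under SRS without replacement, Var(ȳ) = (1 − f)·s²/n with f = n/N = 4247/49123 = 0.08645645.
Var(ȳ) = (1 − 0.08645645)·43400000/4247 = 0.91354355·10218.978 = 9335.4816.
SE(ȳ) = √(9335.4816) = 96.62.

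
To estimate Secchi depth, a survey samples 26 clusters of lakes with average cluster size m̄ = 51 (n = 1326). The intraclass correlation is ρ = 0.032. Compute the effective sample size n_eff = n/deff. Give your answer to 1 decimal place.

510.0

deff = 1 + (51 − 1)·0.032 = 1 + 1.6 = 2.6.
n_eff = 1326 / 2.6 = 510.0.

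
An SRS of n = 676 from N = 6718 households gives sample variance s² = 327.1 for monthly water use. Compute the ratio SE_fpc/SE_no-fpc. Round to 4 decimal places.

f = n/N = 676/6718 = 0.10062519.
SE_no-fpc = √(s²/n) = 0.69561177; SE_fpc = √((1−f)s²/n) = 0.65968603.
Ratio = √(1−f) = 0.94835374.

0.9484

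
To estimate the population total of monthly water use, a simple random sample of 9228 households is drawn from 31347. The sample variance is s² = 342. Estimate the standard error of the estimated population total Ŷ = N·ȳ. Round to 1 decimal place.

Var(Ŷ) = N²·Var(ȳ) = N²·(1 − n/N)·s²/n.
f = 9228/31347 = 0.29438224; Var(ȳ) = 0.70561776·342/9228 = 0.026150983.
Var(Ŷ) = 31347² · 0.026150983 = 2.5696856 × 10^7.
SE(Ŷ) = √(2.5696856 × 10^7) = 5069.2.

5069.2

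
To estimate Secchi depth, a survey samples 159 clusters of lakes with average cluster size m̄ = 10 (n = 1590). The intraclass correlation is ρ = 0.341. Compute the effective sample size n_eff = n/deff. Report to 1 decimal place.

390.8

deff = 1 + (10 − 1)·0.341 = 1 + 3.069 = 4.069.
n_eff = 1590 / 4.069 = 390.8.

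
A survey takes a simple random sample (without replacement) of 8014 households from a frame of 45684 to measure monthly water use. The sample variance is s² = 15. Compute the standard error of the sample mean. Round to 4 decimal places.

Under SRS without replacement, Var(ȳ) = (1 − f)·s²/n with f = n/N = 8014/45684 = 0.17542247.
Var(ȳ) = (1 − 0.17542247)·15/8014 = 0.82457753·0.0018717245 = 0.001543382.
SE(ȳ) = √(0.001543382) = 0.0393.

0.0393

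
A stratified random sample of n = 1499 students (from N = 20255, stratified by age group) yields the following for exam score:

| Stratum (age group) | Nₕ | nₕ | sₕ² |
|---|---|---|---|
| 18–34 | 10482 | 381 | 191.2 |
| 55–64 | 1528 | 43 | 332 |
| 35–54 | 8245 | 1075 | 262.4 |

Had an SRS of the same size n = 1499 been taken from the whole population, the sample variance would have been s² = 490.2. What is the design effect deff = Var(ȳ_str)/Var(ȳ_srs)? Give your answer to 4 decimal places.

Var(ȳ_str) = Σ Wₕ²(1−fₕ)sₕ²/nₕ with Wₕ = Nₕ/20255:
  18–34: (10482/20255)²·(1−381/10482)·191.2/381 = 0.12951109
  55–64: (1528/20255)²·(1−43/1528)·332/43 = 0.042702661
  35–54: (8245/20255)²·(1−1075/8245)·262.4/1075 = 0.035172293
  → Var(ȳ_str) = 0.20738604.
Var(ȳ_srs) = (1 − 1499/20255)·490.2/1499 = 0.30281658.
deff = 0.20738604 / 0.30281658 = 0.6849.

0.6849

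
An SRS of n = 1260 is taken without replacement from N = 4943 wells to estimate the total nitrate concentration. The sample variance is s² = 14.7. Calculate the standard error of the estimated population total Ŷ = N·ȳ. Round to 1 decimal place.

460.9

Var(Ŷ) = N²·Var(ȳ) = N²·(1 − n/N)·s²/n.
f = 1260/4943 = 0.25490593; Var(ȳ) = 0.74509407·14.7/1260 = 0.0086927642.
Var(Ŷ) = 4943² · 0.0086927642 = 212392.47.
SE(Ŷ) = √(212392.47) = 460.9.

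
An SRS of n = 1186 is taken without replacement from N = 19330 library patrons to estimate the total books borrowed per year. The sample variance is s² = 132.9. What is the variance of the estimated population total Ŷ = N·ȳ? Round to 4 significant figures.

Var(Ŷ) = N²·Var(ȳ) = N²·(1 − n/N)·s²/n.
f = 1186/19330 = 0.06135541; Var(ȳ) = 0.93864459·132.9/1186 = 0.10518201.
Var(Ŷ) = 19330² · 0.10518201 = 3.9301142 × 10^7.

3.930 × 10^7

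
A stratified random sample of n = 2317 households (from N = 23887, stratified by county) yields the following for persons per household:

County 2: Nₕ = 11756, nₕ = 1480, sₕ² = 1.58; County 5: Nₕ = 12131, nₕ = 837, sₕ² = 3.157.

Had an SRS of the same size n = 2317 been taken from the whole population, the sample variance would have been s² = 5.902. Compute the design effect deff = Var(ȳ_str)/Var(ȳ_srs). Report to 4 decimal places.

Var(ȳ_str) = Σ Wₕ²(1−fₕ)sₕ²/nₕ with Wₕ = Nₕ/23887:
  County 2: (11756/23887)²·(1−1480/11756)·1.58/1480 = 2.2602466 × 10^-4
  County 5: (12131/23887)²·(1−837/12131)·3.157/837 = 9.0567064 × 10^-4
  → Var(ȳ_str) = 0.0011316953.
Var(ȳ_srs) = (1 − 2317/23887)·5.902/2317 = 0.0023001794.
deff = 0.0011316953 / 0.0023001794 = 0.4920.

0.4920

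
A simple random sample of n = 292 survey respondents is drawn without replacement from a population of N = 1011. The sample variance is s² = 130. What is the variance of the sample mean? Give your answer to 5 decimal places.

0.31662

Under SRS without replacement, Var(ȳ) = (1 − f)·s²/n with f = n/N = 292/1011 = 0.28882295.
Var(ȳ) = (1 − 0.28882295)·130/292 = 0.71117705·0.44520548 = 0.31661992.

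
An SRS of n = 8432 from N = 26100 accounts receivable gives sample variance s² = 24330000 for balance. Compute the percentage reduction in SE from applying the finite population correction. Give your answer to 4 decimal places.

17.7239

f = n/N = 8432/26100 = 0.32306513.
SE_no-fpc = √(s²/n) = 53.716259; SE_fpc = √((1−f)s²/n) = 44.195617.
Ratio = √(1−f) = 0.82276052. Reduction = 100·(1 − 0.82276052) = 17.7239%.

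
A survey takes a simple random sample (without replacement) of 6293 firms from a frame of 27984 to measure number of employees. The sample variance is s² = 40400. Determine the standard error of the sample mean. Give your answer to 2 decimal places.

Under SRS without replacement, Var(ȳ) = (1 − f)·s²/n with f = n/N = 6293/27984 = 0.22487850.
Var(ȳ) = (1 − 0.22487850)·40400/6293 = 0.77512150·6.4198316 = 4.9761495.
SE(ȳ) = √(4.9761495) = 2.23.

2.23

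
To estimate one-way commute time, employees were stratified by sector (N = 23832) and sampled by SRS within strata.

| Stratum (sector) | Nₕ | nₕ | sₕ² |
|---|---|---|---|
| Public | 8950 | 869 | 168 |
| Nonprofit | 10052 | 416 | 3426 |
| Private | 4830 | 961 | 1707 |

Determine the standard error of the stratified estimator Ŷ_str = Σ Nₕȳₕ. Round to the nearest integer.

29067

Var(Ŷ_str) = Σₕ Nₕ²(1 − fₕ)sₕ²/nₕ.
Public: 8950²·(1 − 869/8950)·168/869 = 1.3982269 × 10^7.
Nonprofit: 10052²·(1 − 416/10052)·3426/416 = 7.9770681 × 10^8.
Private: 4830²·(1 − 961/4830)·1707/961 = 3.3193725 × 10^7.
Sum = 8.448828 × 10^8.
SE = √(8.448828 × 10^8) = 29067.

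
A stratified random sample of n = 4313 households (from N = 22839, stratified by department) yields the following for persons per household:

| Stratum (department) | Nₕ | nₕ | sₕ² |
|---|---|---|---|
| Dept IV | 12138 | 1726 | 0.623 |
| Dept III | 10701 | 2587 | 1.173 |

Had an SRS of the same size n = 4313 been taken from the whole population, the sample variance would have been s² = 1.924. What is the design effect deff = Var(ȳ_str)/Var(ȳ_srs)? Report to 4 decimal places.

Var(ȳ_str) = Σ Wₕ²(1−fₕ)sₕ²/nₕ with Wₕ = Nₕ/22839:
  Dept IV: (12138/22839)²·(1−1726/12138)·0.623/1726 = 8.7452933 × 10^-5
  Dept III: (10701/22839)²·(1−2587/10701)·1.173/2587 = 7.5475636 × 10^-5
  → Var(ȳ_str) = 1.6292857 × 10^-4.
Var(ȳ_srs) = (1 − 4313/22839)·1.924/4313 = 3.6185134 × 10^-4.
deff = (1.6292857 × 10^-4) / (3.6185134 × 10^-4) = 0.4503.

0.4503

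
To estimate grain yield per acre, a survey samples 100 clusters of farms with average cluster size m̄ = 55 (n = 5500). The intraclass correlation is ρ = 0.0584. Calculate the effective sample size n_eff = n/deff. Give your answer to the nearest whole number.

1324

deff = 1 + (55 − 1)·0.0584 = 1 + 3.1536 = 4.1536.
n_eff = 5500 / 4.1536 = 1324.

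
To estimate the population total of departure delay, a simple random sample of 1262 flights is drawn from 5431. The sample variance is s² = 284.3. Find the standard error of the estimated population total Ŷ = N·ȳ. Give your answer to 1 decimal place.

2258.5

Var(Ŷ) = N²·Var(ȳ) = N²·(1 − n/N)·s²/n.
f = 1262/5431 = 0.23236973; Var(ȳ) = 0.76763027·284.3/1262 = 0.1729297.
Var(Ŷ) = 5431² · 0.1729297 = 5.1006931 × 10^6.
SE(Ŷ) = √(5.1006931 × 10^6) = 2258.5.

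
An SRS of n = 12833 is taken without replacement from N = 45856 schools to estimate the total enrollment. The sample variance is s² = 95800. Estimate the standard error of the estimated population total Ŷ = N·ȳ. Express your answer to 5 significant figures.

Var(Ŷ) = N²·Var(ȳ) = N²·(1 − n/N)·s²/n.
f = 12833/45856 = 0.27985433; Var(ȳ) = 0.72014567·95800/12833 = 5.3759803.
Var(Ŷ) = 45856² · 5.3759803 = 1.1304465 × 10^10.
SE(Ŷ) = √(1.1304465 × 10^10) = 106320.

106320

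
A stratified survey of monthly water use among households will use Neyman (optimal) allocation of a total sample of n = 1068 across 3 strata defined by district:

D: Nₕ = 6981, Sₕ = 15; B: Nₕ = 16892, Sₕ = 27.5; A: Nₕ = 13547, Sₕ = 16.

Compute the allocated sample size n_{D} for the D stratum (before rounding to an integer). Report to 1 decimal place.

Neyman allocation: nₕ = n·NₕSₕ / Σⱼ NⱼSⱼ.
Σ NⱼSⱼ = 6981·15 + 16892·27.5 + 13547·16 = 785997.
n_{D} = 1068·6981·15 / 785997 = 142.3.

142.3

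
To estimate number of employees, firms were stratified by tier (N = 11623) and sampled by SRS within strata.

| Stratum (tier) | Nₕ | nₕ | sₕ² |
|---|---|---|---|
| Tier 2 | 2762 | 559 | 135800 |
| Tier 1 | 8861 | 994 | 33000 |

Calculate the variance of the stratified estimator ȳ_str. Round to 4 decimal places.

28.0728

Var(ȳ_str) = Σₕ Wₕ²(1 − fₕ)sₕ²/nₕ with Wₕ = Nₕ/N, N = 11623.
Tier 2: Wₕ = 0.23763228; term = 0.23763228²·(1 − 0.20238957)·135800/559 = 10.941822.
Tier 1: Wₕ = 0.76236772; term = 0.76236772²·(1 − 0.11217696)·33000/994 = 17.13101.
Sum = 28.072832.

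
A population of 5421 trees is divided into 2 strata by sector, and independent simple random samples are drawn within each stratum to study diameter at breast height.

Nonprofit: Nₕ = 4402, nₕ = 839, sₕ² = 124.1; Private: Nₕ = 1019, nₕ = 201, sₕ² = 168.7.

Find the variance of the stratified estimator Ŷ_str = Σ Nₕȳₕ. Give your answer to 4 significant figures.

Var(Ŷ_str) = Σₕ Nₕ²(1 − fₕ)sₕ²/nₕ.
Nonprofit: 4402²·(1 − 839/4402)·124.1/839 = 2.3199343 × 10^6.
Private: 1019²·(1 − 201/1019)·168.7/201 = 699594.7.
Sum = 3.019529 × 10^6.

3.020 × 10^6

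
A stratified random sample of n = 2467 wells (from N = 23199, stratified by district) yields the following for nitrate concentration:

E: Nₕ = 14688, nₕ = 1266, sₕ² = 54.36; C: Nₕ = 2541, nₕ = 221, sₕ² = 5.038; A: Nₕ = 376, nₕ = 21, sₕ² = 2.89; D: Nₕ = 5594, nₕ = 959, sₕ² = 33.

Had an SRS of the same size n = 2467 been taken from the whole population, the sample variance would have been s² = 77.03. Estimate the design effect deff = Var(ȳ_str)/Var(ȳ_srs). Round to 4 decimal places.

0.6333

Var(ȳ_str) = Σ Wₕ²(1−fₕ)sₕ²/nₕ with Wₕ = Nₕ/23199:
  E: (14688/23199)²·(1−1266/14688)·54.36/1266 = 0.015728493
  C: (2541/23199)²·(1−221/2541)·5.038/221 = 2.4970084 × 10^-4
  A: (376/23199)²·(1−21/376)·2.89/21 = 3.4131566 × 10^-5
  D: (5594/23199)²·(1−959/5594)·33/959 = 0.001657788
  → Var(ȳ_str) = 0.017670113.
Var(ȳ_srs) = (1 − 2467/23199)·77.03/2467 = 0.027903757.
deff = 0.017670113 / 0.027903757 = 0.6333.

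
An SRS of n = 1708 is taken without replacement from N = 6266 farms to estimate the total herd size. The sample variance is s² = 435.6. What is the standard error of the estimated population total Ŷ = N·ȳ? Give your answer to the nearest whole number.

Var(Ŷ) = N²·Var(ȳ) = N²·(1 − n/N)·s²/n.
f = 1708/6266 = 0.27258219; Var(ȳ) = 0.72741781·435.6/1708 = 0.18551709.
Var(Ŷ) = 6266² · 0.18551709 = 7.2839122 × 10^6.
SE(Ŷ) = √(7.2839122 × 10^6) = 2699.

2699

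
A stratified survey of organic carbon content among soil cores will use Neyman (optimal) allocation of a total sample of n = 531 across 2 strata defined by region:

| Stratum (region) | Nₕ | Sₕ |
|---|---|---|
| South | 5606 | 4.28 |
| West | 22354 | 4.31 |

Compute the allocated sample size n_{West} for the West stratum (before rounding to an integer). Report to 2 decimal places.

Neyman allocation: nₕ = n·NₕSₕ / Σⱼ NⱼSⱼ.
Σ NⱼSⱼ = 5606·4.28 + 22354·4.31 = 120339.42.
n_{West} = 531·22354·4.31 / 120339.42 = 425.13.

425.13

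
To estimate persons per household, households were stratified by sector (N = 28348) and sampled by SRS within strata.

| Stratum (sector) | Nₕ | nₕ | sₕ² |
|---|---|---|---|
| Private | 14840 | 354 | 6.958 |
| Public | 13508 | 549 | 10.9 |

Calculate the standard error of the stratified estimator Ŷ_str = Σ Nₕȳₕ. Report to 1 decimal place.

Var(Ŷ_str) = Σₕ Nₕ²(1 − fₕ)sₕ²/nₕ.
Private: 14840²·(1 − 354/14840)·6.958/354 = 4.2253583 × 10^6.
Public: 13508²·(1 − 549/13508)·10.9/549 = 3.4754952 × 10^6.
Sum = 7.7008535 × 10^6.
SE = √(7.7008535 × 10^6) = 2775.0.

2775.0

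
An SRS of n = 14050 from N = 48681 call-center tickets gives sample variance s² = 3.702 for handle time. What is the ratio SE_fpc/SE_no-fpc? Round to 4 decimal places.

0.8434

f = n/N = 14050/48681 = 0.28861363.
SE_no-fpc = √(s²/n) = 0.016232299; SE_fpc = √((1−f)s²/n) = 0.013690926.
Ratio = √(1−f) = 0.84343724.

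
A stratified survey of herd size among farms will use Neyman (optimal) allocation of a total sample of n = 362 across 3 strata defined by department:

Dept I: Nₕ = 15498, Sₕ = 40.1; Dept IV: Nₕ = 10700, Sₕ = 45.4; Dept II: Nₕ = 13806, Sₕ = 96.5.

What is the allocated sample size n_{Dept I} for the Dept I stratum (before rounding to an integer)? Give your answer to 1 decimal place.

92.2

Neyman allocation: nₕ = n·NₕSₕ / Σⱼ NⱼSⱼ.
Σ NⱼSⱼ = 15498·40.1 + 10700·45.4 + 13806·96.5 = 2.4395288 × 10^6.
n_{Dept I} = 362·15498·40.1 / (2.4395288 × 10^6) = 92.2.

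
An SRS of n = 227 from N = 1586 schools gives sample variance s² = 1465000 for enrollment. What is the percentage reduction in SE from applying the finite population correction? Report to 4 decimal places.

7.4326

f = n/N = 227/1586 = 0.14312736.
SE_no-fpc = √(s²/n) = 80.335201; SE_fpc = √((1−f)s²/n) = 74.364219.
Ratio = √(1−f) = 0.92567415. Reduction = 100·(1 − 0.92567415) = 7.4326%.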